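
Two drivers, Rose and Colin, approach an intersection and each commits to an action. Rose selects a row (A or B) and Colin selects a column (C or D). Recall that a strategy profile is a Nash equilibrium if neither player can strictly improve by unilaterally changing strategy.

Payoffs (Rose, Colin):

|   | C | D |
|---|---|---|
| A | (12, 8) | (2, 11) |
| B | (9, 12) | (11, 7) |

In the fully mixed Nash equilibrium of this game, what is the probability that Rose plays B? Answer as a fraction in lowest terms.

3/8

Let r be the probability that Rose plays A. In a completely mixed equilibrium, Colin must be indifferent between C and D.
Colin's expected payoff from C is 8r + 12(1−r); from D it is 11r + 7(1−r).
Setting these equal: −4r + 12 = 4r + 7, so r = 5/8.
Therefore Rose plays B with probability 1 − 5/8 = 3/8.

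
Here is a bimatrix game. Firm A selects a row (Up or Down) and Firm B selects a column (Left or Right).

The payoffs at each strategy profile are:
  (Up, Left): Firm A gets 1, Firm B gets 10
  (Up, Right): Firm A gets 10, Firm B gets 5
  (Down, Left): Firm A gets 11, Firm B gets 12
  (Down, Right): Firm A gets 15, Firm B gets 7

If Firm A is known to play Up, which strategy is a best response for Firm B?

Left

Against Up, Firm B earns 10 from Left and 5 from Right.
So Left is the best response.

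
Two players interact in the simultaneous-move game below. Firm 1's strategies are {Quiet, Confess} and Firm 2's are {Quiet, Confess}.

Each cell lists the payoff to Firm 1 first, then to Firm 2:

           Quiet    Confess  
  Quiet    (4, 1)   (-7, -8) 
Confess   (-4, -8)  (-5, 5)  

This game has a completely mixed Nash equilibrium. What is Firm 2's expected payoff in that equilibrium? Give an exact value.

First find p, the probability Firm 1 plays Quiet, from Firm 2's indifference between Quiet and Confess: p − 8(1−p) = −8p + 5(1−p), giving p = 13/22.
Since Firm 2 is indifferent in equilibrium, Firm 2's expected payoff equals the payoff from either column against (13/22, 9/22). Using Quiet: (13/22) − 8(9/22) = -59/22.

-59/22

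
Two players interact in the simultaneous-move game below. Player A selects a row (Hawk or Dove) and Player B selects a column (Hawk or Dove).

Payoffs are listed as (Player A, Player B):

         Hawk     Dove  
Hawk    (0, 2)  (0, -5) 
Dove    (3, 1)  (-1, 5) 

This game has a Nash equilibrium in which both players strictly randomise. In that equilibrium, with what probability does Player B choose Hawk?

Let y be the probability that Player B plays Hawk. In a completely mixed equilibrium, Player A must be indifferent between Hawk and Dove.
Player A's expected payoff from Hawk is 0; from Dove it is 3y − (1−y).
Setting these equal: 0 = 4y − 1, so y = 1/4.

1/4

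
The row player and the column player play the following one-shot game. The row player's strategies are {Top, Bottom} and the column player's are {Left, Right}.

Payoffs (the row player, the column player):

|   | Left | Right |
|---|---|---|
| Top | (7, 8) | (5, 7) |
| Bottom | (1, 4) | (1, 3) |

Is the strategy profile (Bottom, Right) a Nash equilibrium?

At (Bottom, Right), the row player earns 1; switching to Top would give 5, so the row player would deviate.
The column player earns 3; switching to Left would give 4, so the column player would deviate.
Since at least one player can profitably deviate, this is not a Nash equilibrium.

No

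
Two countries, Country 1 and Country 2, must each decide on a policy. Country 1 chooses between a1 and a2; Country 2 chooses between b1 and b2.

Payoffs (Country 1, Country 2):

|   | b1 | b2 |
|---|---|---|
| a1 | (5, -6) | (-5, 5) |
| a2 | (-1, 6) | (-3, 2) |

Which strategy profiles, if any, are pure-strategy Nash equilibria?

none

(a1, b1): Country 2 prefers b2 (5 > -6) — not an equilibrium.
(a1, b2): Country 1 prefers a2 (-3 > -5) — not an equilibrium.
(a2, b1): Country 1 prefers a1 (5 > -1) — not an equilibrium.
(a2, b2): Country 2 prefers b1 (6 > 2) — not an equilibrium.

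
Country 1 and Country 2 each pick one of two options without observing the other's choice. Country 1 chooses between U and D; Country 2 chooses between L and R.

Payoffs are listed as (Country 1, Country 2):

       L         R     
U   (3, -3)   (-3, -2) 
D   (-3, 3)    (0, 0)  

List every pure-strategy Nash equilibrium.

none

(U, L): Country 2 prefers R (-2 > -3) — not an equilibrium.
(U, R): Country 1 prefers D (0 > -3) — not an equilibrium.
(D, L): Country 1 prefers U (3 > -3) — not an equilibrium.
(D, R): Country 2 prefers L (3 > 0) — not an equilibrium.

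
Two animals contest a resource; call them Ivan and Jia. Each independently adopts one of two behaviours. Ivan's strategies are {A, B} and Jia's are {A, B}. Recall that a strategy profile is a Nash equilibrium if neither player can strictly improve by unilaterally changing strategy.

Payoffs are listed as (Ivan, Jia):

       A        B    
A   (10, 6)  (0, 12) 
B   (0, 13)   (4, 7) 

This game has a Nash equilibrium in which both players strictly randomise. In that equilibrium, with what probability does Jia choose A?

2/7

Let y be the probability that Jia plays A. In a completely mixed equilibrium, Ivan must be indifferent between A and B.
Ivan's expected payoff from A is 10y; from B it is 4(1−y).
Setting these equal: 10y = −4y + 4, so y = 2/7.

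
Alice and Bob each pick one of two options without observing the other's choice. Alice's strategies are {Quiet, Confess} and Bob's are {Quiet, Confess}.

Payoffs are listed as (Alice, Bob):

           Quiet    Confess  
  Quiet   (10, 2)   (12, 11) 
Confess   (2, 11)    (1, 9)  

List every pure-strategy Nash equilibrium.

(Quiet, Confess)

(Quiet, Quiet): Bob prefers Confess (11 > 2) — not an equilibrium.
(Quiet, Confess): Alice gets 12 ≥ 1 from Confess, and Bob gets 11 ≥ 2 from Quiet — Nash equilibrium.
(Confess, Quiet): Alice prefers Quiet (10 > 2) — not an equilibrium.
(Confess, Confess): Alice prefers Quiet (12 > 1); Bob prefers Quiet (11 > 9) — not an equilibrium.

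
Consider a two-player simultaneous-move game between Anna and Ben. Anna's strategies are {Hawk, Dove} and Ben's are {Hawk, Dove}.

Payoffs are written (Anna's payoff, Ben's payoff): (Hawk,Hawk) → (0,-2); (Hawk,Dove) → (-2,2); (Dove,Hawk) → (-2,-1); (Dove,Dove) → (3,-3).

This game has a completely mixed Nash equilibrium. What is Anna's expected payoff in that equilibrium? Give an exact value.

First find y, the probability Ben plays Hawk, from Anna's indifference between Hawk and Dove: −2(1−y) = −2y + 3(1−y), giving y = 5/7.
Since Anna is indifferent in equilibrium, Anna's expected payoff equals the payoff from either row against (5/7, 2/7). Using Hawk: −2(2/7) = -4/7.

-4/7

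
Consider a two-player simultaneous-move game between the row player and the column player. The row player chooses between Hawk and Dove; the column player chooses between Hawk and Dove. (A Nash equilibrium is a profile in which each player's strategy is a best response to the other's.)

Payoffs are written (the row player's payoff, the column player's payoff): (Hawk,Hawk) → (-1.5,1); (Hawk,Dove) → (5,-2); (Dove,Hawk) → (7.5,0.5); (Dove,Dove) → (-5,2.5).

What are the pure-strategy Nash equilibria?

none

(Hawk, Hawk): the row player prefers Dove (7.5 > -1.5) — not an equilibrium.
(Hawk, Dove): the column player prefers Hawk (1 > -2) — not an equilibrium.
(Dove, Hawk): the column player prefers Dove (2.5 > 0.5) — not an equilibrium.
(Dove, Dove): the row player prefers Hawk (5 > -5) — not an equilibrium.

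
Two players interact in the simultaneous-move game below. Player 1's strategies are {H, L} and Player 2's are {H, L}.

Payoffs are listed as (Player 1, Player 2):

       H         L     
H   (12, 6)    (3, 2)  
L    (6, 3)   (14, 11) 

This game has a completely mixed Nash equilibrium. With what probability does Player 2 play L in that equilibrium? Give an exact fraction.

6/17

Let c be the probability that Player 2 plays H. In a completely mixed equilibrium, Player 1 must be indifferent between H and L.
Player 1's expected payoff from H is 12c + 3(1−c); from L it is 6c + 14(1−c).
Setting these equal: 9c + 3 = −8c + 14, so c = 11/17.
Therefore Player 2 plays L with probability 1 − 11/17 = 6/17.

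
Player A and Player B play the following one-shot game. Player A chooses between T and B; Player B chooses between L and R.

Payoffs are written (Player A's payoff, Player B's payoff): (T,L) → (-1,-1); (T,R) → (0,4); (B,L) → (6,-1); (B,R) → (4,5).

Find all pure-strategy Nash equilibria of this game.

(B, R)

(T, L): Player A prefers B (6 > -1); Player B prefers R (4 > -1) — not an equilibrium.
(T, R): Player A prefers B (4 > 0) — not an equilibrium.
(B, L): Player B prefers R (5 > -1) — not an equilibrium.
(B, R): Player A gets 4 ≥ 0 from T, and Player B gets 5 ≥ -1 from L — Nash equilibrium.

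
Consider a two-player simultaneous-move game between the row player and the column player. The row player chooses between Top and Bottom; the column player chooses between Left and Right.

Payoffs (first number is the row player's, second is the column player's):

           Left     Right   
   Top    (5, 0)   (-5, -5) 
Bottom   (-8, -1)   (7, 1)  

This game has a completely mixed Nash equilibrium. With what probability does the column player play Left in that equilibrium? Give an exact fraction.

12/25

Let q be the probability that the column player plays Left. In a completely mixed equilibrium, the row player must be indifferent between Top and Bottom.
The row player's expected payoff from Top is 5q − 5(1−q); from Bottom it is −8q + 7(1−q).
Setting these equal: 10q − 5 = −15q + 7, so q = 12/25.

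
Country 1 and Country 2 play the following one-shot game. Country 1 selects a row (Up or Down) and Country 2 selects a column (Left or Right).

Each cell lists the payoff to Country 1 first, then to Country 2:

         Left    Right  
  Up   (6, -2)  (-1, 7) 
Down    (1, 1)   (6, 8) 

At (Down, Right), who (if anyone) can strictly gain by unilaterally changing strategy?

Neither

Country 1 at (Down, Right) earns 6; deviating to Up yields -1 — not better.
Country 2 earns 8; deviating to Left yields 1 — not better.
Neither player can strictly improve; the profile is a Nash equilibrium.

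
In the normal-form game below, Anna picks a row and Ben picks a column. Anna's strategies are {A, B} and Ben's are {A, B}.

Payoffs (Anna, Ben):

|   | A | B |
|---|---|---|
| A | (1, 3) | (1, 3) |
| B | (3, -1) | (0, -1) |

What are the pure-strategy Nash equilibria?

(A, B) and (B, A)

(A, A): Anna prefers B (3 > 1) — not an equilibrium.
(A, B): Anna gets 1 ≥ 0 from B, and Ben gets 3 ≥ 3 from A — Nash equilibrium.
(B, A): Anna gets 3 ≥ 1 from A, and Ben gets -1 ≥ -1 from B — Nash equilibrium.
(B, B): Anna prefers A (1 > 0) — not an equilibrium.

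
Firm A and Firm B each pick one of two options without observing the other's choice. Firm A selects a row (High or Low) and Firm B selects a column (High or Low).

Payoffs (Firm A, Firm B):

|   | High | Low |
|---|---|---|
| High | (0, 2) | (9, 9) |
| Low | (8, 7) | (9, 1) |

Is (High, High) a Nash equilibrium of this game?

No

At (High, High), Firm A earns 0; switching to Low would give 8, so Firm A would deviate.
Firm B earns 2; switching to Low would give 9, so Firm B would deviate.
Since at least one player can profitably deviate, this is not a Nash equilibrium.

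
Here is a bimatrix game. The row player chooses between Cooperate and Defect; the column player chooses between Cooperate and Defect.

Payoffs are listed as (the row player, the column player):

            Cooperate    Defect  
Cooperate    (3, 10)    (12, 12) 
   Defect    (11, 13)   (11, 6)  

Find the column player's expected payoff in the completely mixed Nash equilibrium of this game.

32/3

First find p, the probability the row player plays Cooperate, from the column player's indifference between Cooperate and Defect: 10p + 13(1−p) = 12p + 6(1−p), giving p = 7/9.
Since the column player is indifferent in equilibrium, the column player's expected payoff equals the payoff from either column against (7/9, 2/9). Using Cooperate: 10(7/9) + 13(2/9) = 32/3.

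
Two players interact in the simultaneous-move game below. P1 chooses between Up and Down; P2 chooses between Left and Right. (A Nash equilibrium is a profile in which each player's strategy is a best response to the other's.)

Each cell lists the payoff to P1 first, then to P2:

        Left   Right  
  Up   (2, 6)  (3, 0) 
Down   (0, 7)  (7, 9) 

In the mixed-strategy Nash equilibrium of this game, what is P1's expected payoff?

7/3

First find y, the probability P2 plays Left, from P1's indifference between Up and Down: 2y + 3(1−y) = 7(1−y), giving y = 2/3.
Since P1 is indifferent in equilibrium, P1's expected payoff equals the payoff from either row against (2/3, 1/3). Using Up: 2(2/3) + 3(1/3) = 7/3.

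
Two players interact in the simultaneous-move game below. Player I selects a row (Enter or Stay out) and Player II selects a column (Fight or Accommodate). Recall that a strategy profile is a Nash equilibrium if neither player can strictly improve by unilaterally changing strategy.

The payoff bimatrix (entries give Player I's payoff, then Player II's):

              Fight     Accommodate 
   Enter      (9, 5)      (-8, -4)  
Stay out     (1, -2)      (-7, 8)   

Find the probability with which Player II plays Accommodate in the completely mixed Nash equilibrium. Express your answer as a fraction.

Let c be the probability that Player II plays Fight. In a completely mixed equilibrium, Player I must be indifferent between Enter and Stay out.
Player I's expected payoff from Enter is 9c − 8(1−c); from Stay out it is c − 7(1−c).
Setting these equal: 17c − 8 = 8c − 7, so c = 1/9.
Therefore Player II plays Accommodate with probability 1 − 1/9 = 8/9.

8/9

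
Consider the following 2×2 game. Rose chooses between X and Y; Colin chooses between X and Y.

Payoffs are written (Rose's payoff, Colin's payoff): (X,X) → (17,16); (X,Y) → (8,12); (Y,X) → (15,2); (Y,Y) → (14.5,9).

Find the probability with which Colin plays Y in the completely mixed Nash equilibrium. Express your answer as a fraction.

Let y be the probability that Colin plays X. In a completely mixed equilibrium, Rose must be indifferent between X and Y.
Rose's expected payoff from X is 17y + 8(1−y); from Y it is 15y + 14.5(1−y).
Setting these equal: 9y + 8 = 0.5y + 14.5, so y = 13/17.
Therefore Colin plays Y with probability 1 − 13/17 = 4/17.

4/17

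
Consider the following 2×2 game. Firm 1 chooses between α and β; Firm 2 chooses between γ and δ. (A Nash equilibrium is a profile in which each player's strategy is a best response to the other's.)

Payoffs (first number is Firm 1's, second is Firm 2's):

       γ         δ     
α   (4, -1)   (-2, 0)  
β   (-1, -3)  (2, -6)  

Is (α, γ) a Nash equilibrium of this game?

No

At (α, γ), Firm 1 earns 4; switching to β would give -1, so Firm 1 has no profitable deviation.
Firm 2 earns -1; switching to δ would give 0, so Firm 2 would deviate.
Since at least one player can profitably deviate, this is not a Nash equilibrium.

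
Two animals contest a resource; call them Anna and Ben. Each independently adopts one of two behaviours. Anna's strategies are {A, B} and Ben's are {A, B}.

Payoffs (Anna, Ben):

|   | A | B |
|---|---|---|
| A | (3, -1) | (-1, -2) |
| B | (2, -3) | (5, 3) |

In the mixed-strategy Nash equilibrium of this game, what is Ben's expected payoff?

-9/7

First find p, the probability Anna plays A, from Ben's indifference between A and B: −p − 3(1−p) = −2p + 3(1−p), giving p = 6/7.
Since Ben is indifferent in equilibrium, Ben's expected payoff equals the payoff from either column against (6/7, 1/7). Using A: −(6/7) − 3(1/7) = -9/7.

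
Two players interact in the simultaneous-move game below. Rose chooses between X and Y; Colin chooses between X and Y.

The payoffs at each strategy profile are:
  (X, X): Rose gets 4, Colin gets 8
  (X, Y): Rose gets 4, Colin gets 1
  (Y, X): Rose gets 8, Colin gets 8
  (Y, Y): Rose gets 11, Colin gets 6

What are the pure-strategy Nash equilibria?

(Y, X)

(X, X): Rose prefers Y (8 > 4) — not an equilibrium.
(X, Y): Rose prefers Y (11 > 4); Colin prefers X (8 > 1) — not an equilibrium.
(Y, X): Rose gets 8 ≥ 4 from X, and Colin gets 8 ≥ 6 from Y — Nash equilibrium.
(Y, Y): Colin prefers X (8 > 6) — not an equilibrium.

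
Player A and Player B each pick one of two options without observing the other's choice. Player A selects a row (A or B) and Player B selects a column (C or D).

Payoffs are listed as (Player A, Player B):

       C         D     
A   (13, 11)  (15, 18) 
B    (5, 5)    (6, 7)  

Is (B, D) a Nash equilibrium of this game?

No

At (B, D), Player A earns 6; switching to A would give 15, so Player A would deviate.
Player B earns 7; switching to C would give 5, so Player B has no profitable deviation.
Since at least one player can profitably deviate, this is not a Nash equilibrium.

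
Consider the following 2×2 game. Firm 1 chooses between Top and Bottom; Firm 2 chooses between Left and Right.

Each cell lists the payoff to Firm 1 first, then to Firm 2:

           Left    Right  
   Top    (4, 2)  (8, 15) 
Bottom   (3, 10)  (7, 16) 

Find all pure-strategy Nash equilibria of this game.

(Top, Right)

(Top, Left): Firm 2 prefers Right (15 > 2) — not an equilibrium.
(Top, Right): Firm 1 gets 8 ≥ 7 from Bottom, and Firm 2 gets 15 ≥ 2 from Left — Nash equilibrium.
(Bottom, Left): Firm 1 prefers Top (4 > 3); Firm 2 prefers Right (16 > 10) — not an equilibrium.
(Bottom, Right): Firm 1 prefers Top (8 > 7) — not an equilibrium.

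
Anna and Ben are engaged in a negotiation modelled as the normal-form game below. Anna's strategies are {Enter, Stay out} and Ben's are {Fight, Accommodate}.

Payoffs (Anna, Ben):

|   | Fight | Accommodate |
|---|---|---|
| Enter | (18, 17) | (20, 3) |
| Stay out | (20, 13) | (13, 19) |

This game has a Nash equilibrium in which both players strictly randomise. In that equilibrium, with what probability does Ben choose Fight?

7/9

Let q be the probability that Ben plays Fight. In a completely mixed equilibrium, Anna must be indifferent between Enter and Stay out.
Anna's expected payoff from Enter is 18q + 20(1−q); from Stay out it is 20q + 13(1−q).
Setting these equal: −2q + 20 = 7q + 13, so q = 7/9.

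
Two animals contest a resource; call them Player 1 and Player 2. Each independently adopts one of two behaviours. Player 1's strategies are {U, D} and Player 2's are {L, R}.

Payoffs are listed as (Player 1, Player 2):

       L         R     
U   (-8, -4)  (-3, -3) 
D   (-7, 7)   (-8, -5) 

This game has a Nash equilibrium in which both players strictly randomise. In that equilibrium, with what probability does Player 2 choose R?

1/6

Let y be the probability that Player 2 plays L. In a completely mixed equilibrium, Player 1 must be indifferent between U and D.
Player 1's expected payoff from U is −8y − 3(1−y); from D it is −7y − 8(1−y).
Setting these equal: −5y − 3 = y − 8, so y = 5/6.
Therefore Player 2 plays R with probability 1 − 5/6 = 1/6.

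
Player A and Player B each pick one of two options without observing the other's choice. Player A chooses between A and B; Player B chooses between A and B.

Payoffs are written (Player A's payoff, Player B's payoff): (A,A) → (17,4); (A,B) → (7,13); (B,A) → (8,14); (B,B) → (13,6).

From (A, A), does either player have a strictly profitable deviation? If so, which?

Player A at (A, A) earns 17; deviating to B yields 8 — not better.
Player B earns 4; deviating to B yields 13 — a strict improvement.
Only Player B has a strictly profitable deviation.

Player B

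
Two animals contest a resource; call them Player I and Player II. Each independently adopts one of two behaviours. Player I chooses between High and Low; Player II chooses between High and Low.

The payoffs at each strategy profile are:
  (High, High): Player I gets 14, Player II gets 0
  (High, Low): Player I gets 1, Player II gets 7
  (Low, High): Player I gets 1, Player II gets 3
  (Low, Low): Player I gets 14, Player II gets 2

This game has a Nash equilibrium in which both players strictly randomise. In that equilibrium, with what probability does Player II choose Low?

1/2

Let q be the probability that Player II plays High. In a completely mixed equilibrium, Player I must be indifferent between High and Low.
Player I's expected payoff from High is 14q + (1−q); from Low it is q + 14(1−q).
Setting these equal: 13q + 1 = −13q + 14, so q = 1/2.
Therefore Player II plays Low with probability 1 − 1/2 = 1/2.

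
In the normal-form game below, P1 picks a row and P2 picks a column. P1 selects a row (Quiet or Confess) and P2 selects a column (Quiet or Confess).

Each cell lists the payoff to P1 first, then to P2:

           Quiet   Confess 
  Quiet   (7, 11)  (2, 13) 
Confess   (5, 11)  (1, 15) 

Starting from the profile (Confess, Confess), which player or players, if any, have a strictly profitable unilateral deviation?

P1

P1 at (Confess, Confess) earns 1; deviating to Quiet yields 2 — a strict improvement.
P2 earns 15; deviating to Quiet yields 11 — not better.
Only P1 has a strictly profitable deviation.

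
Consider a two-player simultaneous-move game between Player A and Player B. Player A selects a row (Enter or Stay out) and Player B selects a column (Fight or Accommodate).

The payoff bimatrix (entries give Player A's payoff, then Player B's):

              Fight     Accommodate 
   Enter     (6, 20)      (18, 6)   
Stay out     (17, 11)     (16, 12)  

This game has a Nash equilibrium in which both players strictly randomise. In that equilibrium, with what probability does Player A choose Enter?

1/15

Let x be the probability that Player A plays Enter. In a completely mixed equilibrium, Player B must be indifferent between Fight and Accommodate.
Player B's expected payoff from Fight is 20x + 11(1−x); from Accommodate it is 6x + 12(1−x).
Setting these equal: 9x + 11 = −6x + 12, so x = 1/15.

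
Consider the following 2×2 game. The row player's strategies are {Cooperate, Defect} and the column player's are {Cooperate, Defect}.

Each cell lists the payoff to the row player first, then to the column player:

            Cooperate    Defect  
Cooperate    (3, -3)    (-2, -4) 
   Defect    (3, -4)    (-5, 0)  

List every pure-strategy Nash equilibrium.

(Cooperate, Cooperate)

(Cooperate, Cooperate): the row player gets 3 ≥ 3 from Defect, and the column player gets -3 ≥ -4 from Defect — Nash equilibrium.
(Cooperate, Defect): the column player prefers Cooperate (-3 > -4) — not an equilibrium.
(Defect, Cooperate): the column player prefers Defect (0 > -4) — not an equilibrium.
(Defect, Defect): the row player prefers Cooperate (-2 > -5) — not an equilibrium.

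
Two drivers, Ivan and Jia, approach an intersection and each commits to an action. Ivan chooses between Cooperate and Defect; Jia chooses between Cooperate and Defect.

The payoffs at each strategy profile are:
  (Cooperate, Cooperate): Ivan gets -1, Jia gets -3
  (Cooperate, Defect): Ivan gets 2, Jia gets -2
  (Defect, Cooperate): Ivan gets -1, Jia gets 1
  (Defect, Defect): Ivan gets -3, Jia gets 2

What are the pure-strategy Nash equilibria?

(Cooperate, Cooperate): Jia prefers Defect (-2 > -3) — not an equilibrium.
(Cooperate, Defect): Ivan gets 2 ≥ -3 from Defect, and Jia gets -2 ≥ -3 from Cooperate — Nash equilibrium.
(Defect, Cooperate): Jia prefers Defect (2 > 1) — not an equilibrium.
(Defect, Defect): Ivan prefers Cooperate (2 > -3) — not an equilibrium.

(Cooperate, Defect)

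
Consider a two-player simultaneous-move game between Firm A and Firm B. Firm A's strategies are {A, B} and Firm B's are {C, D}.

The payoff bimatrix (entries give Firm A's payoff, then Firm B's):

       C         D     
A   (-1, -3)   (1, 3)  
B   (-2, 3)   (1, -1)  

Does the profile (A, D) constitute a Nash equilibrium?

At (A, D), Firm A earns 1; switching to B would give 1, so Firm A has no profitable deviation.
Firm B earns 3; switching to C would give -3, so Firm B has no profitable deviation.
Neither player can gain by a unilateral deviation, so this profile is a Nash equilibrium.

Yes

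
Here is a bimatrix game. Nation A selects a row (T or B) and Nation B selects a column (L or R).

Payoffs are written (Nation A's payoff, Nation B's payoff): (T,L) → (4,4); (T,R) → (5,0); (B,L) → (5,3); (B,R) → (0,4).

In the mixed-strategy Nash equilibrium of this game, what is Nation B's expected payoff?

16/5

First find p, the probability Nation A plays T, from Nation B's indifference between L and R: 4p + 3(1−p) = 4(1−p), giving p = 1/5.
Since Nation B is indifferent in equilibrium, Nation B's expected payoff equals the payoff from either column against (1/5, 4/5). Using L: 4(1/5) + 3(4/5) = 16/5.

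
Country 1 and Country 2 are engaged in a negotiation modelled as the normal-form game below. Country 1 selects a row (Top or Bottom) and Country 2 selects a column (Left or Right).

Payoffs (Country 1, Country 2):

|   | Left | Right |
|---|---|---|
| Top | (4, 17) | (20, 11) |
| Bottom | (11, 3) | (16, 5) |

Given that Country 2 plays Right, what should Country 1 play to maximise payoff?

Top

Against Right, Country 1 earns 20 from Top and 16 from Bottom.
So Top is the best response.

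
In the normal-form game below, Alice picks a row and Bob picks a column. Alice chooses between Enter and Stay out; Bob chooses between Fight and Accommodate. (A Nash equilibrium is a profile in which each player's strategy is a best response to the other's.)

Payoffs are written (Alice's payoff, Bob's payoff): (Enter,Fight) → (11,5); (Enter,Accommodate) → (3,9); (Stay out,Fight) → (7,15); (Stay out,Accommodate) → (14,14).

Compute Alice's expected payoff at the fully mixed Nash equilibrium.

First find y, the probability Bob plays Fight, from Alice's indifference between Enter and Stay out: 11y + 3(1−y) = 7y + 14(1−y), giving y = 11/15.
Since Alice is indifferent in equilibrium, Alice's expected payoff equals the payoff from either row against (11/15, 4/15). Using Enter: 11(11/15) + 3(4/15) = 133/15.

133/15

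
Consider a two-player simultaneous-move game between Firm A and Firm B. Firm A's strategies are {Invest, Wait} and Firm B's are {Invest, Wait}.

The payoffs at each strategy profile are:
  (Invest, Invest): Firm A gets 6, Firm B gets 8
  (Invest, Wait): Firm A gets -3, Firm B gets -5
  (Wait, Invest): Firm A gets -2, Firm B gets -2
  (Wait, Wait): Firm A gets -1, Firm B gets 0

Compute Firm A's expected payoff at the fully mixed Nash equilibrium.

First find q, the probability Firm B plays Invest, from Firm A's indifference between Invest and Wait: 6q − 3(1−q) = −2q − (1−q), giving q = 1/5.
Since Firm A is indifferent in equilibrium, Firm A's expected payoff equals the payoff from either row against (1/5, 4/5). Using Invest: 6(1/5) − 3(4/5) = -6/5.

-6/5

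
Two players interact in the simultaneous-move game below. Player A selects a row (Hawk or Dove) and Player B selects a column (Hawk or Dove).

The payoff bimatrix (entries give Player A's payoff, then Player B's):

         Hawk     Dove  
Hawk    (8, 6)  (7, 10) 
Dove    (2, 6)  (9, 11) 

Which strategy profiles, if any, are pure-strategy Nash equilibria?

(Hawk, Hawk): Player B prefers Dove (10 > 6) — not an equilibrium.
(Hawk, Dove): Player A prefers Dove (9 > 7) — not an equilibrium.
(Dove, Hawk): Player A prefers Hawk (8 > 2); Player B prefers Dove (11 > 6) — not an equilibrium.
(Dove, Dove): Player A gets 9 ≥ 7 from Hawk, and Player B gets 11 ≥ 6 from Hawk — Nash equilibrium.

(Dove, Dove)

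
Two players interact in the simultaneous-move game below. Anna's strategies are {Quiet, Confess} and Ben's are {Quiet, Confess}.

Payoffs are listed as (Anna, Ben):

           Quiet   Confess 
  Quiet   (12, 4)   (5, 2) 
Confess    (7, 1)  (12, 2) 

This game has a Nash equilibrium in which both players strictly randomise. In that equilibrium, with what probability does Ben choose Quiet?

Let c be the probability that Ben plays Quiet. In a completely mixed equilibrium, Anna must be indifferent between Quiet and Confess.
Anna's expected payoff from Quiet is 12c + 5(1−c); from Confess it is 7c + 12(1−c).
Setting these equal: 7c + 5 = −5c + 12, so c = 7/12.

7/12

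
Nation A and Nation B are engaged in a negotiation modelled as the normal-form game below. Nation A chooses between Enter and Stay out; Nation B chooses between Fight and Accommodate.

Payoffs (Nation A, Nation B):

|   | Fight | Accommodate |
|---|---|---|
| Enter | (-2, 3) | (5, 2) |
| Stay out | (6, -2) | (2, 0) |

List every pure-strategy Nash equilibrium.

(Enter, Fight): Nation A prefers Stay out (6 > -2) — not an equilibrium.
(Enter, Accommodate): Nation B prefers Fight (3 > 2) — not an equilibrium.
(Stay out, Fight): Nation B prefers Accommodate (0 > -2) — not an equilibrium.
(Stay out, Accommodate): Nation A prefers Enter (5 > 2) — not an equilibrium.

none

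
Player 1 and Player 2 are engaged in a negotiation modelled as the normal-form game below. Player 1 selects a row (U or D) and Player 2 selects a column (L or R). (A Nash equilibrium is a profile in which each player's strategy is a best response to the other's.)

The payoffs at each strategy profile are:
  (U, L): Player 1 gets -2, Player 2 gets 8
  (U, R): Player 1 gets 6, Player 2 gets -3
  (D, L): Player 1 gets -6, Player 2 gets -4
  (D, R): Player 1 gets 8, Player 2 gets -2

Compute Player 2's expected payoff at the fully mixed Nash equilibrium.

-28/13

First find p, the probability Player 1 plays U, from Player 2's indifference between L and R: 8p − 4(1−p) = −3p − 2(1−p), giving p = 2/13.
Since Player 2 is indifferent in equilibrium, Player 2's expected payoff equals the payoff from either column against (2/13, 11/13). Using L: 8(2/13) − 4(11/13) = -28/13.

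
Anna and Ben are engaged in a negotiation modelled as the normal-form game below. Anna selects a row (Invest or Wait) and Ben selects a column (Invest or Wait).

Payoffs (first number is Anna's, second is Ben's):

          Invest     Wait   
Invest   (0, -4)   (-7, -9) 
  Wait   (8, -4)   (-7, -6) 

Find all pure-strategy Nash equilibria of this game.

(Wait, Invest)

(Invest, Invest): Anna prefers Wait (8 > 0) — not an equilibrium.
(Invest, Wait): Ben prefers Invest (-4 > -9) — not an equilibrium.
(Wait, Invest): Anna gets 8 ≥ 0 from Invest, and Ben gets -4 ≥ -6 from Wait — Nash equilibrium.
(Wait, Wait): Ben prefers Invest (-4 > -6) — not an equilibrium.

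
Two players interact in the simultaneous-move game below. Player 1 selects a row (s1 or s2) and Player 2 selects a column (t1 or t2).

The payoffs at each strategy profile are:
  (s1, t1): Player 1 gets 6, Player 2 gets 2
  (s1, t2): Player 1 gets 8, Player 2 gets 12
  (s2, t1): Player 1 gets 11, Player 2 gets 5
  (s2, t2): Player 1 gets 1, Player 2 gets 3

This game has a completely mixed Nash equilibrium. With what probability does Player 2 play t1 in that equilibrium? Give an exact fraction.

7/12

Let c be the probability that Player 2 plays t1. In a completely mixed equilibrium, Player 1 must be indifferent between s1 and s2.
Player 1's expected payoff from s1 is 6c + 8(1−c); from s2 it is 11c + (1−c).
Setting these equal: −2c + 8 = 10c + 1, so c = 7/12.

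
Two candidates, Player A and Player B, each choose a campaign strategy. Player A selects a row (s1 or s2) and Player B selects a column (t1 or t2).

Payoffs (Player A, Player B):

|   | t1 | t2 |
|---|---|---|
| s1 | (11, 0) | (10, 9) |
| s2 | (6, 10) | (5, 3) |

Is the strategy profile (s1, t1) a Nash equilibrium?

At (s1, t1), Player A earns 11; switching to s2 would give 6, so Player A has no profitable deviation.
Player B earns 0; switching to t2 would give 9, so Player B would deviate.
Since at least one player can profitably deviate, this is not a Nash equilibrium.

No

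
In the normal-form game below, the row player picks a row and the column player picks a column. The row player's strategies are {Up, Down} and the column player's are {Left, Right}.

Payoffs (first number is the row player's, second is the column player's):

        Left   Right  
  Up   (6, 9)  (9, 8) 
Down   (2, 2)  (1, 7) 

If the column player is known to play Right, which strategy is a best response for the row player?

Up

Against Right, the row player earns 9 from Up and 1 from Down.
So Up is the best response.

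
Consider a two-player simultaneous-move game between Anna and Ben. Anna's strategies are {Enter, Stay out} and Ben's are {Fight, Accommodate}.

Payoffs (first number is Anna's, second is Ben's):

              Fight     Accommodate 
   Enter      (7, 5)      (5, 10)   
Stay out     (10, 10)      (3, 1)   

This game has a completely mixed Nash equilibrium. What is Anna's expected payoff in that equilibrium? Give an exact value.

First find y, the probability Ben plays Fight, from Anna's indifference between Enter and Stay out: 7y + 5(1−y) = 10y + 3(1−y), giving y = 2/5.
Since Anna is indifferent in equilibrium, Anna's expected payoff equals the payoff from either row against (2/5, 3/5). Using Enter: 7(2/5) + 5(3/5) = 29/5.

29/5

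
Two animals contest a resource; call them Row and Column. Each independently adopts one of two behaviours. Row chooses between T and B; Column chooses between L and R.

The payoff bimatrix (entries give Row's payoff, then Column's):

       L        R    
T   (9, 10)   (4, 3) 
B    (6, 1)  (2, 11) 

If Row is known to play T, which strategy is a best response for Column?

Against T, Column earns 10 from L and 3 from R.
So L is the best response.

L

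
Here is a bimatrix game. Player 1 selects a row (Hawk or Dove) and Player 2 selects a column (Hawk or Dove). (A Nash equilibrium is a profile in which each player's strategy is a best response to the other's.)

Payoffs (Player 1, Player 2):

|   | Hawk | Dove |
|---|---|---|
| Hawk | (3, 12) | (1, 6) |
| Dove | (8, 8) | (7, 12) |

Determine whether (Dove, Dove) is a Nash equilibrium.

Yes

At (Dove, Dove), Player 1 earns 7; switching to Hawk would give 1, so Player 1 has no profitable deviation.
Player 2 earns 12; switching to Hawk would give 8, so Player 2 has no profitable deviation.
Neither player can gain by a unilateral deviation, so this profile is a Nash equilibrium.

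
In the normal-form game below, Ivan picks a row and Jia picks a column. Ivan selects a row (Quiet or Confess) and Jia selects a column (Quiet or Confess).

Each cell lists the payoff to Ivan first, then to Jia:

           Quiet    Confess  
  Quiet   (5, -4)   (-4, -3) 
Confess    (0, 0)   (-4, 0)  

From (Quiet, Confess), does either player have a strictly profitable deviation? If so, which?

Neither

Ivan at (Quiet, Confess) earns -4; deviating to Confess yields -4 — not better.
Jia earns -3; deviating to Quiet yields -4 — not better.
Neither player can strictly improve; the profile is a Nash equilibrium.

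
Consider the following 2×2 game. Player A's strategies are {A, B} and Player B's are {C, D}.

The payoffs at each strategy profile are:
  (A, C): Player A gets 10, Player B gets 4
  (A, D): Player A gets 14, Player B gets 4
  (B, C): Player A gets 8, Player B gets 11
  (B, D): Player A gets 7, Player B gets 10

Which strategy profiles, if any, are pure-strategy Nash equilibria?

(A, C) and (A, D)

(A, C): Player A gets 10 ≥ 8 from B, and Player B gets 4 ≥ 4 from D — Nash equilibrium.
(A, D): Player A gets 14 ≥ 7 from B, and Player B gets 4 ≥ 4 from C — Nash equilibrium.
(B, C): Player A prefers A (10 > 8) — not an equilibrium.
(B, D): Player A prefers A (14 > 7); Player B prefers C (11 > 10) — not an equilibrium.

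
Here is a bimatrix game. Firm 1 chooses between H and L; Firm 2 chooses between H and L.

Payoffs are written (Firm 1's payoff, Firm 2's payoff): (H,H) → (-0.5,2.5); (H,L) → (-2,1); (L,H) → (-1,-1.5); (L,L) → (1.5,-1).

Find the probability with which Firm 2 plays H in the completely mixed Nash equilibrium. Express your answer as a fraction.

7/8

Let c be the probability that Firm 2 plays H. In a completely mixed equilibrium, Firm 1 must be indifferent between H and L.
Firm 1's expected payoff from H is −0.5c − 2(1−c); from L it is −c + 1.5(1−c).
Setting these equal: 1.5c − 2 = −2.5c + 1.5, so c = 7/8.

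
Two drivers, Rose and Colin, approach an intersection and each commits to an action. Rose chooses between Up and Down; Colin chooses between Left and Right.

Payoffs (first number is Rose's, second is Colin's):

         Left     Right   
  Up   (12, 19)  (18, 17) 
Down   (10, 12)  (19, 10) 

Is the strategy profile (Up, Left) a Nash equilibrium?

At (Up, Left), Rose earns 12; switching to Down would give 10, so Rose has no profitable deviation.
Colin earns 19; switching to Right would give 17, so Colin has no profitable deviation.
Neither player can gain by a unilateral deviation, so this profile is a Nash equilibrium.

Yes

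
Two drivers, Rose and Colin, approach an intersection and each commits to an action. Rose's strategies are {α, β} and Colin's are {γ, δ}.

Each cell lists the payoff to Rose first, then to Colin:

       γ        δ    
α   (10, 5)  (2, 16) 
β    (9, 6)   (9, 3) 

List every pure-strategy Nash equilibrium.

(α, γ): Colin prefers δ (16 > 5) — not an equilibrium.
(α, δ): Rose prefers β (9 > 2) — not an equilibrium.
(β, γ): Rose prefers α (10 > 9) — not an equilibrium.
(β, δ): Colin prefers γ (6 > 3) — not an equilibrium.

none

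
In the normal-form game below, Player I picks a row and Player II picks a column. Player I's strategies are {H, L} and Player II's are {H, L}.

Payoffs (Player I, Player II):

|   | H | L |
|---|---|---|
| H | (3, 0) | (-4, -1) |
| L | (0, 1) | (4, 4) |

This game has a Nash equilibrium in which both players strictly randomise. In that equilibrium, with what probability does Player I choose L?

1/4

Let p be the probability that Player I plays H. In a completely mixed equilibrium, Player II must be indifferent between H and L.
Player II's expected payoff from H is (1−p); from L it is −p + 4(1−p).
Setting these equal: −p + 1 = −5p + 4, so p = 3/4.
Therefore Player I plays L with probability 1 − 3/4 = 1/4.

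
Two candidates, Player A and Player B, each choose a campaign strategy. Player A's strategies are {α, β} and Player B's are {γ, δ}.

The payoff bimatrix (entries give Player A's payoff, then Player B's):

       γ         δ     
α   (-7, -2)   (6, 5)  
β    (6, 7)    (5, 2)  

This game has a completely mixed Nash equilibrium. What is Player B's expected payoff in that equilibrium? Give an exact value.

13/4

First find p, the probability Player A plays α, from Player B's indifference between γ and δ: −2p + 7(1−p) = 5p + 2(1−p), giving p = 5/12.
Since Player B is indifferent in equilibrium, Player B's expected payoff equals the payoff from either column against (5/12, 7/12). Using γ: −2(5/12) + 7(7/12) = 13/4.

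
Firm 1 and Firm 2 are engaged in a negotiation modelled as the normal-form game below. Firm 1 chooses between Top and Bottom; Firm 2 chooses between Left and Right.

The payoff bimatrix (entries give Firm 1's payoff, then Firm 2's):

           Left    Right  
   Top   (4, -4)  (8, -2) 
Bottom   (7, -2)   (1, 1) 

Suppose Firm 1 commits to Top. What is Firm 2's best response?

Against Top, Firm 2 earns -4 from Left and -2 from Right.
So Right is the best response.

Right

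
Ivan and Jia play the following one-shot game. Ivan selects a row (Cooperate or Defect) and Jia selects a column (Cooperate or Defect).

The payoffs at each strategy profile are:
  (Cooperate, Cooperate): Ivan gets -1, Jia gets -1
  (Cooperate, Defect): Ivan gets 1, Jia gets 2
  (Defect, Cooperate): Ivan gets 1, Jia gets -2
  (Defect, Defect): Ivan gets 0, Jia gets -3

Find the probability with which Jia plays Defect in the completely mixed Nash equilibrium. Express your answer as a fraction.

2/3

Let y be the probability that Jia plays Cooperate. In a completely mixed equilibrium, Ivan must be indifferent between Cooperate and Defect.
Ivan's expected payoff from Cooperate is −y + (1−y); from Defect it is y.
Setting these equal: −2y + 1 = y, so y = 1/3.
Therefore Jia plays Defect with probability 1 − 1/3 = 2/3.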